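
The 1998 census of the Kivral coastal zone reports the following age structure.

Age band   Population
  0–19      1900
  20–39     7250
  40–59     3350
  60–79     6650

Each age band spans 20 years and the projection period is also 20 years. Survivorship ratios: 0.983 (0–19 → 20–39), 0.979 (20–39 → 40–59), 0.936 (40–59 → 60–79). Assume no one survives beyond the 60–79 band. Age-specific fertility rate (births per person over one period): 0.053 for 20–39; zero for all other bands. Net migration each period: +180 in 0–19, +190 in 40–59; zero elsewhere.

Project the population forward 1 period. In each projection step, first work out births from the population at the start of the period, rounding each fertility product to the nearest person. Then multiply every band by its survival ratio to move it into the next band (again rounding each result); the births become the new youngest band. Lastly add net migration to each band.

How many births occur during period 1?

After projecting period 1:
Births: 7250 × 0.053 = 384
20–39: 1900 × 0.983 = 1868
40–59: 7250 × 0.979 = 7098
60–79: 3350 × 0.936 = 3136
Net migration: 0–19 + 180 → 564; 40–59 + 190 → 7288
End of period: [564, 1868, 7288, 3136]

384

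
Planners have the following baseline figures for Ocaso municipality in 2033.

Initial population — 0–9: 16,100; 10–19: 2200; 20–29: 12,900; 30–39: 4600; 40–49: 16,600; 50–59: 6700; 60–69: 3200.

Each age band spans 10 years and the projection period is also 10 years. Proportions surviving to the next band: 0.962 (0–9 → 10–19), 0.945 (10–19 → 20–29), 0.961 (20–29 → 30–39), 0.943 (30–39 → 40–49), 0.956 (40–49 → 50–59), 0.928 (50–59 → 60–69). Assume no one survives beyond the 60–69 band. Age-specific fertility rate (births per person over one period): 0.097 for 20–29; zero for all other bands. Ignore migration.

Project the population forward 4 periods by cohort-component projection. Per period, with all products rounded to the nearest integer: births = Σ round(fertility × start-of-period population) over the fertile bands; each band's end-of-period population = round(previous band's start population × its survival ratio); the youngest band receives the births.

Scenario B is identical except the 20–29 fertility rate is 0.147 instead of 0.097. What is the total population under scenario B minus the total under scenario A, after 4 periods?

— Period 1 —
Births: 12900 × 0.097 = 1251
10–19: 16100 × 0.962 = 15488
20–29: 2200 × 0.945 = 2079
30–39: 12900 × 0.961 = 12397
40–49: 4600 × 0.943 = 4338
50–59: 16600 × 0.956 = 15870
60–69: 6700 × 0.928 = 6218
Population now: 0–9=1251, 10–19=15488, 20–29=2079, 30–39=12397, 40–49=4338, 50–59=15870, 60–69=6218
— Period 2 —
Births: 2079 × 0.097 = 202
10–19: 1251 × 0.962 = 1203
20–29: 15488 × 0.945 = 14636
30–39: 2079 × 0.961 = 1998
40–49: 12397 × 0.943 = 11690
50–59: 4338 × 0.956 = 4147
60–69: 15870 × 0.928 = 14727
Population now: 0–9=202, 10–19=1203, 20–29=14636, 30–39=1998, 40–49=11690, 50–59=4147, 60–69=14727
— Period 3 —
Births: 14636 × 0.097 = 1420
10–19: 202 × 0.962 = 194
20–29: 1203 × 0.945 = 1137
30–39: 14636 × 0.961 = 14065
40–49: 1998 × 0.943 = 1884
50–59: 11690 × 0.956 = 11176
60–69: 4147 × 0.928 = 3848
Population now: 0–9=1420, 10–19=194, 20–29=1137, 30–39=14065, 40–49=1884, 50–59=11176, 60–69=3848
— Period 4 —
Births: 1137 × 0.097 = 110
10–19: 1420 × 0.962 = 1366
20–29: 194 × 0.945 = 183
30–39: 1137 × 0.961 = 1093
40–49: 14065 × 0.943 = 13263
50–59: 1884 × 0.956 = 1801
60–69: 11176 × 0.928 = 10371
Population now: 0–9=110, 10–19=1366, 20–29=183, 30–39=1093, 40–49=13263, 50–59=1801, 60–69=10371
Scenario A total after 4 periods: 28187
Scenario B projection —
— Period 1 —
Births: 12900 × 0.147 = 1896
10–19: 16100 × 0.962 = 15488
20–29: 2200 × 0.945 = 2079
30–39: 12900 × 0.961 = 12397
40–49: 4600 × 0.943 = 4338
50–59: 16600 × 0.956 = 15870
60–69: 6700 × 0.928 = 6218
Population now: 0–9=1896, 10–19=15488, 20–29=2079, 30–39=12397, 40–49=4338, 50–59=15870, 60–69=6218
— Period 2 —
Births: 2079 × 0.147 = 306
10–19: 1896 × 0.962 = 1824
20–29: 15488 × 0.945 = 14636
30–39: 2079 × 0.961 = 1998
40–49: 12397 × 0.943 = 11690
50–59: 4338 × 0.956 = 4147
60–69: 15870 × 0.928 = 14727
Population now: 0–9=306, 10–19=1824, 20–29=14636, 30–39=1998, 40–49=11690, 50–59=4147, 60–69=14727
— Period 3 —
Births: 14636 × 0.147 = 2151
10–19: 306 × 0.962 = 294
20–29: 1824 × 0.945 = 1724
30–39: 14636 × 0.961 = 14065
40–49: 1998 × 0.943 = 1884
50–59: 11690 × 0.956 = 11176
60–69: 4147 × 0.928 = 3848
Population now: 0–9=2151, 10–19=294, 20–29=1724, 30–39=14065, 40–49=1884, 50–59=11176, 60–69=3848
— Period 4 —
Births: 1724 × 0.147 = 253
10–19: 2151 × 0.962 = 2069
20–29: 294 × 0.945 = 278
30–39: 1724 × 0.961 = 1657
40–49: 14065 × 0.943 = 13263
50–59: 1884 × 0.956 = 1801
60–69: 11176 × 0.928 = 10371
Population now: 0–9=253, 10–19=2069, 20–29=278, 30–39=1657, 40–49=13263, 50–59=1801, 60–69=10371
Scenario B total after 4 periods: 29692
Difference B − A = 29692 − 28187 = 1505

1505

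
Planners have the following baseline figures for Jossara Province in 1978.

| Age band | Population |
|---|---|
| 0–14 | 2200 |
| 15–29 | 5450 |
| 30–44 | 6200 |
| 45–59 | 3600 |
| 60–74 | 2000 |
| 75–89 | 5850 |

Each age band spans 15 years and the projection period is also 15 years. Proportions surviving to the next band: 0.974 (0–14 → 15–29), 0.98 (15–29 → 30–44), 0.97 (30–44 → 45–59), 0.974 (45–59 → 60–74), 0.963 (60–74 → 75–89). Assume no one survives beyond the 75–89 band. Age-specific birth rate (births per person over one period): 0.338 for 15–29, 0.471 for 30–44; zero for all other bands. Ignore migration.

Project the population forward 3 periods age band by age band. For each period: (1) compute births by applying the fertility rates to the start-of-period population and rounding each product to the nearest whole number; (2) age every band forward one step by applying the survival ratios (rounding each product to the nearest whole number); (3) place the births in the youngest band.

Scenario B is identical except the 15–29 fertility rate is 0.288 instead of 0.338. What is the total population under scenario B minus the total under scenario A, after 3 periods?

Let band 1 be 0–14 through band 6 = 75–89.
After projecting period 1:
Births: 5450 × 0.338 = 1842, 6200 × 0.471 = 2920 → 4762
Band 2: 2200 × 0.974 = 2143
Band 3: 5450 × 0.98 = 5341
Band 4: 6200 × 0.97 = 6014
Band 5: 3600 × 0.974 = 3506
Band 6: 2000 × 0.963 = 1926
Giving 4762 / 2143 / 5341 / 6014 / 3506 / 1926.
After projecting period 2:
Births: 2143 × 0.338 = 724, 5341 × 0.471 = 2516 → 3240
Band 2: 4762 × 0.974 = 4638
Band 3: 2143 × 0.98 = 2100
Band 4: 5341 × 0.97 = 5181
Band 5: 6014 × 0.974 = 5858
Band 6: 3506 × 0.963 = 3376
Giving 3240 / 4638 / 2100 / 5181 / 5858 / 3376.
After projecting period 3:
Births: 4638 × 0.338 = 1568, 2100 × 0.471 = 989 → 2557
Band 2: 3240 × 0.974 = 3156
Band 3: 4638 × 0.98 = 4545
Band 4: 2100 × 0.97 = 2037
Band 5: 5181 × 0.974 = 5046
Band 6: 5858 × 0.963 = 5641
Giving 2557 / 3156 / 4545 / 2037 / 5046 / 5641.
Scenario A total after 3 periods: 22982
Scenario B projection —
After projecting period 1:
Births: 5450 × 0.288 = 1570, 6200 × 0.471 = 2920 → 4490
Band 2: 2200 × 0.974 = 2143
Band 3: 5450 × 0.98 = 5341
Band 4: 6200 × 0.97 = 6014
Band 5: 3600 × 0.974 = 3506
Band 6: 2000 × 0.963 = 1926
Giving 4490 / 2143 / 5341 / 6014 / 3506 / 1926.
After projecting period 2:
Births: 2143 × 0.288 = 617, 5341 × 0.471 = 2516 → 3133
Band 2: 4490 × 0.974 = 4373
Band 3: 2143 × 0.98 = 2100
Band 4: 5341 × 0.97 = 5181
Band 5: 6014 × 0.974 = 5858
Band 6: 3506 × 0.963 = 3376
Giving 3133 / 4373 / 2100 / 5181 / 5858 / 3376.
After projecting period 3:
Births: 4373 × 0.288 = 1259, 2100 × 0.471 = 989 → 2248
Band 2: 3133 × 0.974 = 3052
Band 3: 4373 × 0.98 = 4286
Band 4: 2100 × 0.97 = 2037
Band 5: 5181 × 0.974 = 5046
Band 6: 5858 × 0.963 = 5641
Giving 2248 / 3052 / 4286 / 2037 / 5046 / 5641.
Scenario B total after 3 periods: 22310
Difference B − A = 22310 − 22982 = -672

-672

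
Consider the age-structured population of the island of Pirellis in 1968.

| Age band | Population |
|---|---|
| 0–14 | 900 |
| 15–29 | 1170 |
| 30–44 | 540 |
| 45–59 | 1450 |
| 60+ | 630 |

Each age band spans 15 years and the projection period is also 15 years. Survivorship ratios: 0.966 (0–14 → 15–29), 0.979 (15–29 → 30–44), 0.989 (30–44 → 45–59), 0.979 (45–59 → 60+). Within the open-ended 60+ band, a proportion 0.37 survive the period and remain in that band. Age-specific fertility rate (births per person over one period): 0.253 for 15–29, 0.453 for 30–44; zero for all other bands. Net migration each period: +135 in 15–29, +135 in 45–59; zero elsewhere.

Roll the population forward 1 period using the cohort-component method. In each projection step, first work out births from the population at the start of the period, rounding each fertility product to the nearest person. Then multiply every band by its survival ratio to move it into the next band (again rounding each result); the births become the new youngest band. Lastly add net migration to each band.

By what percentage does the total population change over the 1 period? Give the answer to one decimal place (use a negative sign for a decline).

After projecting period 1:
Births: 1170 * 0.253 = 296 ; 540 * 0.453 = 245 — total 541
15–29: 900 * 0.966 = 869
30–44: 1170 * 0.979 = 1145
45–59: 540 * 0.989 = 534
60+: 1450 * 0.979 + 630 * 0.37 = 1420 + 233 = 1653
Net migration: 15–29 + 135 → 1004; 45–59 + 135 → 669
Population now: 0–14=541, 15–29=1004, 30–44=1145, 45–59=669, 60+=1653
Total: 4690 → 5012; change = 322; percentage change = 6.9%

6.9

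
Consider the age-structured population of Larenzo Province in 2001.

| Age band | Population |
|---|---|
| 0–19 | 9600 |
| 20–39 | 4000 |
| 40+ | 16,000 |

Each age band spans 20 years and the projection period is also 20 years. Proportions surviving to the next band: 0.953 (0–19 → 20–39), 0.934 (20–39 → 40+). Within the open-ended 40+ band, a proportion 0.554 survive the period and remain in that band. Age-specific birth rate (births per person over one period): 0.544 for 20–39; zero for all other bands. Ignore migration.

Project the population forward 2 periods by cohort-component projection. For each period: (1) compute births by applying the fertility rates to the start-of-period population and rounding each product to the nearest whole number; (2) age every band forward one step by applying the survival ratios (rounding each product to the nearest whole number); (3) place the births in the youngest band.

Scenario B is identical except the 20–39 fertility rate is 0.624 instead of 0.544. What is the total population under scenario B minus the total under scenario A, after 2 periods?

Let band 1 be 0–19 through band 3 = 40+.
[period 1]
Births: 4000 × 0.544 = 2176
Band 2: 9600 × 0.953 = 9149
Band 3: 4000 × 0.934 + 16000 × 0.554 = 3736 + 8864 = 12600
Giving 2176 / 9149 / 12600.
[period 2]
Births: 9149 × 0.544 = 4977
Band 2: 2176 × 0.953 = 2074
Band 3: 9149 × 0.934 + 12600 × 0.554 = 8545 + 6980 = 15525
Giving 4977 / 2074 / 15525.
Scenario A total after 2 periods: 22576
Scenario B projection —
[period 1]
Births: 4000 × 0.624 = 2496
Band 2: 9600 × 0.953 = 9149
Band 3: 4000 × 0.934 + 16000 × 0.554 = 3736 + 8864 = 12600
Giving 2496 / 9149 / 12600.
[period 2]
Births: 9149 × 0.624 = 5709
Band 2: 2496 × 0.953 = 2379
Band 3: 9149 × 0.934 + 12600 × 0.554 = 8545 + 6980 = 15525
Giving 5709 / 2379 / 15525.
Scenario B total after 2 periods: 23613
Difference B − A = 23613 − 22576 = 1037

1037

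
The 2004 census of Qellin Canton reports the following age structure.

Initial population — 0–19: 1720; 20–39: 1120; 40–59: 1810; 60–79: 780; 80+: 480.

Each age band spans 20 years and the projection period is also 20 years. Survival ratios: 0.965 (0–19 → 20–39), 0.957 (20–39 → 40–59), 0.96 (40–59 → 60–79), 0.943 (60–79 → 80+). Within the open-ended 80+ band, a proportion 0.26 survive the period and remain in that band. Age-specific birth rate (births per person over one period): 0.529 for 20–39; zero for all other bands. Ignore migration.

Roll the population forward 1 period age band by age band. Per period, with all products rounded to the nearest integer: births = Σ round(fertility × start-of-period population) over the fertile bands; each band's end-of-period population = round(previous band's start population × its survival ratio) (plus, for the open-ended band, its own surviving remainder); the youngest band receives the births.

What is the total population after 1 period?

Call the groups 1 to 5, youngest first.
[period 1]
Births: 1120 × 0.529 = 592
Group 2: 1720 × 0.965 = 1660
Group 3: 1120 × 0.957 = 1072
Group 4: 1810 × 0.96 = 1738
Group 5: 780 × 0.943 + 480 × 0.26 = 736 + 125 = 861
Giving 592 / 1660 / 1072 / 1738 / 861.
Total after period 1: 592 + 1660 + 1072 + 1738 + 861 = 5923

5923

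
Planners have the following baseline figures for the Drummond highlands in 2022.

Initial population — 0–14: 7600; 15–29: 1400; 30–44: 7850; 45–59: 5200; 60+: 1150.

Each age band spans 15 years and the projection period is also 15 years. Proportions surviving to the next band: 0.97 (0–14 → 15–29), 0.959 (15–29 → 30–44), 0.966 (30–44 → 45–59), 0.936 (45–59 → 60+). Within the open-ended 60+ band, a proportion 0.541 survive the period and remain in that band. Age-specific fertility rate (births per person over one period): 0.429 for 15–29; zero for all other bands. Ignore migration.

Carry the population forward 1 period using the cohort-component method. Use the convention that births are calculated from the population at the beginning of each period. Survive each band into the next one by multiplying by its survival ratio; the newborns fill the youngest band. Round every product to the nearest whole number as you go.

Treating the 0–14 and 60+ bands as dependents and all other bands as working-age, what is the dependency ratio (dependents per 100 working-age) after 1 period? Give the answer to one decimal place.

[period 1]
Births: 1400 × 0.429 = 601
15–29: 7600 × 0.97 = 7372
30–44: 1400 × 0.959 = 1343
45–59: 7850 × 0.966 = 7583
60+: 5200 × 0.936 + 1150 × 0.541 = 4867 + 622 = 5489
Giving 601 / 7372 / 1343 / 7583 / 5489.
Dependents (band 0–14 + band 60+) = 601 + 5489 = 6090; working-age = 16298; ratio = 6090/16298 × 100 = 37.4

37.4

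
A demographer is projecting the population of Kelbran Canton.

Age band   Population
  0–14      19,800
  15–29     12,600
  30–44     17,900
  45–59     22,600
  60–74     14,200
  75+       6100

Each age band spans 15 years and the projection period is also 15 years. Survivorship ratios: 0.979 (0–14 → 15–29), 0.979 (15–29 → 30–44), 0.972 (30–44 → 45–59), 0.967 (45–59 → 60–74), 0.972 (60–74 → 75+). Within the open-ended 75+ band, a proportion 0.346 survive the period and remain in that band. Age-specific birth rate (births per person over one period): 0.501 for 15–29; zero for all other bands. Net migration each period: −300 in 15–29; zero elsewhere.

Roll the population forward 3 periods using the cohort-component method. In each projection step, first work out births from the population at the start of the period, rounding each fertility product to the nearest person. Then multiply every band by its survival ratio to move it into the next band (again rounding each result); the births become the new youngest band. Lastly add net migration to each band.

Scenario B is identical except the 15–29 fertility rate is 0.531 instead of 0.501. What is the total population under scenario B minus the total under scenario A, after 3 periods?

Period 1.
Births: 12600 × 0.501 = 6313
15–29: 19800 × 0.979 = 19384
30–44: 12600 × 0.979 = 12335
45–59: 17900 × 0.972 = 17399
60–74: 22600 × 0.967 = 21854
75+: 14200 × 0.972 + 6100 × 0.346 = 13802 + 2111 = 15913
Net migration: 15–29 − 300 → 19084
Giving 6313 / 19084 / 12335 / 17399 / 21854 / 15913.
Period 2.
Births: 19084 × 0.501 = 9561
15–29: 6313 × 0.979 = 6180
30–44: 19084 × 0.979 = 18683
45–59: 12335 × 0.972 = 11990
60–74: 17399 × 0.967 = 16825
75+: 21854 × 0.972 + 15913 × 0.346 = 21242 + 5506 = 26748
Net migration: 15–29 − 300 → 5880
Giving 9561 / 5880 / 18683 / 11990 / 16825 / 26748.
Period 3.
Births: 5880 × 0.501 = 2946
15–29: 9561 × 0.979 = 9360
30–44: 5880 × 0.979 = 5757
45–59: 18683 × 0.972 = 18160
60–74: 11990 × 0.967 = 11594
75+: 16825 × 0.972 + 26748 × 0.346 = 16354 + 9255 = 25609
Net migration: 15–29 − 300 → 9060
Giving 2946 / 9060 / 5757 / 18160 / 11594 / 25609.
Scenario A total after 3 periods: 73126
Scenario B projection —
Period 1.
Births: 12600 × 0.531 = 6691
15–29: 19800 × 0.979 = 19384
30–44: 12600 × 0.979 = 12335
45–59: 17900 × 0.972 = 17399
60–74: 22600 × 0.967 = 21854
75+: 14200 × 0.972 + 6100 × 0.346 = 13802 + 2111 = 15913
Net migration: 15–29 − 300 → 19084
Giving 6691 / 19084 / 12335 / 17399 / 21854 / 15913.
Period 2.
Births: 19084 × 0.531 = 10134
15–29: 6691 × 0.979 = 6550
30–44: 19084 × 0.979 = 18683
45–59: 12335 × 0.972 = 11990
60–74: 17399 × 0.967 = 16825
75+: 21854 × 0.972 + 15913 × 0.346 = 21242 + 5506 = 26748
Net migration: 15–29 − 300 → 6250
Giving 10134 / 6250 / 18683 / 11990 / 16825 / 26748.
Period 3.
Births: 6250 × 0.531 = 3319
15–29: 10134 × 0.979 = 9921
30–44: 6250 × 0.979 = 6119
45–59: 18683 × 0.972 = 18160
60–74: 11990 × 0.967 = 11594
75+: 16825 × 0.972 + 26748 × 0.346 = 16354 + 9255 = 25609
Net migration: 15–29 − 300 → 9621
Giving 3319 / 9621 / 6119 / 18160 / 11594 / 25609.
Scenario B total after 3 periods: 74422
Difference B − A = 74422 − 73126 = 1296

1296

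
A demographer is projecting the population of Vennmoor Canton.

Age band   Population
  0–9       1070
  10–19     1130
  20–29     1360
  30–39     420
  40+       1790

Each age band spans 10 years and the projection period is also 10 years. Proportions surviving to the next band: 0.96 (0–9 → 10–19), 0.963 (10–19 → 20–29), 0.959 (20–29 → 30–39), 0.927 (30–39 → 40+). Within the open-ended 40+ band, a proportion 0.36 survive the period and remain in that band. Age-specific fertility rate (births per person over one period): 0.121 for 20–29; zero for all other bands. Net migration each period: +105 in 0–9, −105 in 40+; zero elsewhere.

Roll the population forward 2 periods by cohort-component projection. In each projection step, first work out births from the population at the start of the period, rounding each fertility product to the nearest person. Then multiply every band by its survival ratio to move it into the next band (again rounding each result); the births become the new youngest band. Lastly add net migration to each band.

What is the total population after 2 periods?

3966

(Bands numbered youngest = 1 to oldest = 5.)
Period 1.
Births: 1360 × 0.121 = 165
Band 2: 1070 × 0.96 = 1027
Band 3: 1130 × 0.963 = 1088
Band 4: 1360 × 0.959 = 1304
Band 5: 420 × 0.927 + 1790 × 0.36 = 389 + 644 = 1033
Net migration: Band 1 + 105 → 270; Band 5 − 105 → 928
Population now: 0–9=270, 10–19=1027, 20–29=1088, 30–39=1304, 40+=928
Period 2.
Births: 1088 × 0.121 = 132
Band 2: 270 × 0.96 = 259
Band 3: 1027 × 0.963 = 989
Band 4: 1088 × 0.959 = 1043
Band 5: 1304 × 0.927 + 928 × 0.36 = 1209 + 334 = 1543
Net migration: Band 1 + 105 → 237; Band 5 − 105 → 1438
Population now: 0–9=237, 10–19=259, 20–29=989, 30–39=1043, 40+=1438
Total after period 2: 237 + 259 + 989 + 1043 + 1438 = 3966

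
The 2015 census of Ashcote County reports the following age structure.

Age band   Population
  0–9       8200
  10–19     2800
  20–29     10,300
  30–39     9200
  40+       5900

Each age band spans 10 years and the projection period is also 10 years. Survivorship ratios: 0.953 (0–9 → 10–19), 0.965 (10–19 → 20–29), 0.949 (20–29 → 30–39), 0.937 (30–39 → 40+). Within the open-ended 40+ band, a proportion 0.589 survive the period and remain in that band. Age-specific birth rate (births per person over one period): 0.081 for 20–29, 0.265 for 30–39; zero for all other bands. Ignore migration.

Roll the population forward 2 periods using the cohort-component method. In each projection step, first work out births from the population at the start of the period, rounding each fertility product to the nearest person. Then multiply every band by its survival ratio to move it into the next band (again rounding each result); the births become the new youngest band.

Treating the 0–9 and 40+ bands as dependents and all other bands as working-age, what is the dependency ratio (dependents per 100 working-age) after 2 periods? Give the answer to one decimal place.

Period 1.
Births: 10300 × 0.081 = 834 ; 9200 × 0.265 = 2438 → 3272
10–19: 8200 × 0.953 = 7815
20–29: 2800 × 0.965 = 2702
30–39: 10300 × 0.949 = 9775
40+: 9200 × 0.937 + 5900 × 0.589 = 8620 + 3475 = 12095
Population now: 0–9=3272, 10–19=7815, 20–29=2702, 30–39=9775, 40+=12095
Period 2.
Births: 2702 × 0.081 = 219 ; 9775 × 0.265 = 2590 → 2809
10–19: 3272 × 0.953 = 3118
20–29: 7815 × 0.965 = 7541
30–39: 2702 × 0.949 = 2564
40+: 9775 × 0.937 + 12095 × 0.589 = 9159 + 7124 = 16283
Population now: 0–9=2809, 10–19=3118, 20–29=7541, 30–39=2564, 40+=16283
Dependents (band 0–9 + band 40+) = 2809 + 16283 = 19092; working-age = 13223; ratio = 19092/13223 × 100 = 144.4

144.4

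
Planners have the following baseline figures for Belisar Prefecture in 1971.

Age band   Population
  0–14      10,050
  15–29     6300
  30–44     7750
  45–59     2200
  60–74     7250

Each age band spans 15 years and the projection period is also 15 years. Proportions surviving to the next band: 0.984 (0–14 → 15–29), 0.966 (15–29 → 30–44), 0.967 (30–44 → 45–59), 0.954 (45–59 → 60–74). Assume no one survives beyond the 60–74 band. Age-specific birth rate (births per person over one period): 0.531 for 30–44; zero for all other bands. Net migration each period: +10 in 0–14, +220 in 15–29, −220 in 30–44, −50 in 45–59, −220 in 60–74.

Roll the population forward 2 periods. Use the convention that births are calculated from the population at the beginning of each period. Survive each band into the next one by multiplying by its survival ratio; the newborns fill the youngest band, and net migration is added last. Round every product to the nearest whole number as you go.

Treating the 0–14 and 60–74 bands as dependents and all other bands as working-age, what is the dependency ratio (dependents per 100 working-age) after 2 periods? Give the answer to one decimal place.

Let group 1 be 0–14 through group 5 = 60–74.
After projecting period 1:
Births: 7750 * 0.531 = 4115
Group 2: 10050 * 0.984 = 9889
Group 3: 6300 * 0.966 = 6086
Group 4: 7750 * 0.967 = 7494
Group 5: 2200 * 0.954 = 2099
Net migration: Group 1 + 10 → 4125; Group 2 + 220 → 10109; Group 3 − 220 → 5866; Group 4 − 50 → 7444; Group 5 − 220 → 1879
End of period: [4125, 10109, 5866, 7444, 1879]
After projecting period 2:
Births: 5866 * 0.531 = 3115
Group 2: 4125 * 0.984 = 4059
Group 3: 10109 * 0.966 = 9765
Group 4: 5866 * 0.967 = 5672
Group 5: 7444 * 0.954 = 7102
Net migration: Group 1 + 10 → 3125; Group 2 + 220 → 4279; Group 3 − 220 → 9545; Group 4 − 50 → 5622; Group 5 − 220 → 6882
End of period: [3125, 4279, 9545, 5622, 6882]
Dependents (band 0–14 + band 60–74) = 3125 + 6882 = 10007; working-age = 19446; ratio = 10007/19446 × 100 = 51.5

51.5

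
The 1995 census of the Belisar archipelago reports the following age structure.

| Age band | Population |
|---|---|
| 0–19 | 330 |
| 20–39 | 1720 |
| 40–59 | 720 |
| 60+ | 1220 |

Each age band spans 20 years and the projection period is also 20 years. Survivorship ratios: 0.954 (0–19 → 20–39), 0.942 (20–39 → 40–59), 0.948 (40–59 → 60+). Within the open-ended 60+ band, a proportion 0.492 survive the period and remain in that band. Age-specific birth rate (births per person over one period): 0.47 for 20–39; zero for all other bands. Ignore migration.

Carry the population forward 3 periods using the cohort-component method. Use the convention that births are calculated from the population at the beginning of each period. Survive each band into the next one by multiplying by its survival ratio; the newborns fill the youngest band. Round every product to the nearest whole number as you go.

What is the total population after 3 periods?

2577

[period 1]
Births: 1720 × 0.47 = 808
20–39: 330 × 0.954 = 315
40–59: 1720 × 0.942 = 1620
60+: 720 × 0.948 + 1220 × 0.492 = 683 + 600 = 1283
Giving 808 / 315 / 1620 / 1283.
[period 2]
Births: 315 × 0.47 = 148
20–39: 808 × 0.954 = 771
40–59: 315 × 0.942 = 297
60+: 1620 × 0.948 + 1283 × 0.492 = 1536 + 631 = 2167
Giving 148 / 771 / 297 / 2167.
[period 3]
Births: 771 × 0.47 = 362
20–39: 148 × 0.954 = 141
40–59: 771 × 0.942 = 726
60+: 297 × 0.948 + 2167 × 0.492 = 282 + 1066 = 1348
Giving 362 / 141 / 726 / 1348.
Total after period 3: 362 + 141 + 726 + 1348 = 2577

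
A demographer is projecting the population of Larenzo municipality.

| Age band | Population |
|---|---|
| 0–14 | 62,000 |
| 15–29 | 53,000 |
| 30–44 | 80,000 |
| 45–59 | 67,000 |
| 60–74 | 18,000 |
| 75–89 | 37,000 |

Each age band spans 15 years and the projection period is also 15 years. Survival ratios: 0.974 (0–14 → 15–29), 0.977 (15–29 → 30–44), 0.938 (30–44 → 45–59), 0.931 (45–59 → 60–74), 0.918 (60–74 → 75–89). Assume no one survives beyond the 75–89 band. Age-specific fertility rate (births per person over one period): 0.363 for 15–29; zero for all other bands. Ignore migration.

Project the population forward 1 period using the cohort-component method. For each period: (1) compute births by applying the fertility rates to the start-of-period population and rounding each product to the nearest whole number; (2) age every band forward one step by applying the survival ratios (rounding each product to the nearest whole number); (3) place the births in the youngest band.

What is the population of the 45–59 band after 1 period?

75040

Let group 1 be 0–14 through group 6 = 75–89.
After projecting period 1:
Births: 53000 × 0.363 = 19239
Group 2: 62000 × 0.974 = 60388
Group 3: 53000 × 0.977 = 51781
Group 4: 80000 × 0.938 = 75040
Group 5: 67000 × 0.931 = 62377
Group 6: 18000 × 0.918 = 16524
Population now: 0–14=19239, 15–29=60388, 30–44=51781, 45–59=75040, 60–74=62377, 75–89=16524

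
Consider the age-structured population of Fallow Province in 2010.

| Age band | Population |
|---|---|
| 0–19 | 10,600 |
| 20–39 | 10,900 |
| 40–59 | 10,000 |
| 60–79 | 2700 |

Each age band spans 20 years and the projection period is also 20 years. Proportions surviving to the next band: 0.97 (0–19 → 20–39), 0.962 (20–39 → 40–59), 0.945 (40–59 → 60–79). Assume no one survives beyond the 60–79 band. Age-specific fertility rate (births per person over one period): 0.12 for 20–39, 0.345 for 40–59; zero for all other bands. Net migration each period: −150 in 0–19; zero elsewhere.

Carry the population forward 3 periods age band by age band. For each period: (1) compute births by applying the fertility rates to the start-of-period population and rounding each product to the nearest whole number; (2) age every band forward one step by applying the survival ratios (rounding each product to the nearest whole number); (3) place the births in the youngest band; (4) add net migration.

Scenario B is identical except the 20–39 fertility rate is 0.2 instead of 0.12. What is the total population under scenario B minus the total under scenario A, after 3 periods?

2138

Call the groups 1 to 4, youngest first.
Period 1.
Births: 10900 * 0.12 = 1308  |  10000 * 0.345 = 3450 ⇒ total 4758
Group 2: 10600 * 0.97 = 10282
Group 3: 10900 * 0.962 = 10486
Group 4: 10000 * 0.945 = 9450
Net migration: Group 1 − 150 → 4608
Population now: 0–19=4608, 20–39=10282, 40–59=10486, 60–79=9450
Period 2.
Births: 10282 * 0.12 = 1234  |  10486 * 0.345 = 3618 ⇒ total 4852
Group 2: 4608 * 0.97 = 4470
Group 3: 10282 * 0.962 = 9891
Group 4: 10486 * 0.945 = 9909
Net migration: Group 1 − 150 → 4702
Population now: 0–19=4702, 20–39=4470, 40–59=9891, 60–79=9909
Period 3.
Births: 4470 * 0.12 = 536  |  9891 * 0.345 = 3412 ⇒ total 3948
Group 2: 4702 * 0.97 = 4561
Group 3: 4470 * 0.962 = 4300
Group 4: 9891 * 0.945 = 9347
Net migration: Group 1 − 150 → 3798
Population now: 0–19=3798, 20–39=4561, 40–59=4300, 60–79=9347
Scenario A total after 3 periods: 22006
Scenario B projection —
Period 1.
Births: 10900 * 0.2 = 2180  |  10000 * 0.345 = 3450 ⇒ total 5630
Group 2: 10600 * 0.97 = 10282
Group 3: 10900 * 0.962 = 10486
Group 4: 10000 * 0.945 = 9450
Net migration: Group 1 − 150 → 5480
Population now: 0–19=5480, 20–39=10282, 40–59=10486, 60–79=9450
Period 2.
Births: 10282 * 0.2 = 2056  |  10486 * 0.345 = 3618 ⇒ total 5674
Group 2: 5480 * 0.97 = 5316
Group 3: 10282 * 0.962 = 9891
Group 4: 10486 * 0.945 = 9909
Net migration: Group 1 − 150 → 5524
Population now: 0–19=5524, 20–39=5316, 40–59=9891, 60–79=9909
Period 3.
Births: 5316 * 0.2 = 1063  |  9891 * 0.345 = 3412 ⇒ total 4475
Group 2: 5524 * 0.97 = 5358
Group 3: 5316 * 0.962 = 5114
Group 4: 9891 * 0.945 = 9347
Net migration: Group 1 − 150 → 4325
Population now: 0–19=4325, 20–39=5358, 40–59=5114, 60–79=9347
Scenario B total after 3 periods: 24144
Difference B − A = 24144 − 22006 = 2138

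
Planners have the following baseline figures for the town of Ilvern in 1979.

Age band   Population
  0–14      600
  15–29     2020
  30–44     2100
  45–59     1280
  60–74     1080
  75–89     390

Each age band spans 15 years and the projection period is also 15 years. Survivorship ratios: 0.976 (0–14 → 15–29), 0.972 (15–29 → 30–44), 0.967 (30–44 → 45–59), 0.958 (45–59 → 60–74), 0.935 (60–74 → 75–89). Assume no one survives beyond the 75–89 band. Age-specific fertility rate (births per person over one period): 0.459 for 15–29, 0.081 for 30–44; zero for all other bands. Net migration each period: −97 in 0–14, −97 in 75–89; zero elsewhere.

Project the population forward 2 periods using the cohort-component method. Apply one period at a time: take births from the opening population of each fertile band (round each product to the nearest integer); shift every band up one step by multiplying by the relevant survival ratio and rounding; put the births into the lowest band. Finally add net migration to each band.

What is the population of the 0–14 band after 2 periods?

Period 1.
Births: 2020 × 0.459 = 927  |  2100 × 0.081 = 170 → total 1097
15–29: 600 × 0.976 = 586
30–44: 2020 × 0.972 = 1963
45–59: 2100 × 0.967 = 2031
60–74: 1280 × 0.958 = 1226
75–89: 1080 × 0.935 = 1010
Net migration: 0–14 − 97 → 1000; 75–89 − 97 → 913
→ [1000, 586, 1963, 2031, 1226, 913]
Period 2.
Births: 586 × 0.459 = 269  |  1963 × 0.081 = 159 → total 428
15–29: 1000 × 0.976 = 976
30–44: 586 × 0.972 = 570
45–59: 1963 × 0.967 = 1898
60–74: 2031 × 0.958 = 1946
75–89: 1226 × 0.935 = 1146
Net migration: 0–14 − 97 → 331; 75–89 − 97 → 1049
→ [331, 976, 570, 1898, 1946, 1049]

331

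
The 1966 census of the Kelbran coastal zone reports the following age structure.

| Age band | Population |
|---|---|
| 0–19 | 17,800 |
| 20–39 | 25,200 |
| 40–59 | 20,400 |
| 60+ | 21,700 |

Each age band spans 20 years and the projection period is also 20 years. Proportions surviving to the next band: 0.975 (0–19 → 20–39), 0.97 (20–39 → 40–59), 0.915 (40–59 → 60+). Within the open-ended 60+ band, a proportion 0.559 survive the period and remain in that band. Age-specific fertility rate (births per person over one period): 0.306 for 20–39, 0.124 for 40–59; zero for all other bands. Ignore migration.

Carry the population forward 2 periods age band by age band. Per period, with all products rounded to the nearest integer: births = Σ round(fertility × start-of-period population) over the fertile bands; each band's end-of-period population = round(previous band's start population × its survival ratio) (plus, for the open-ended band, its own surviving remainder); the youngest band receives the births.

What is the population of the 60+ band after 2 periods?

After projecting period 1:
Births: 25200 × 0.306 = 7711  |  20400 × 0.124 = 2530 → total 10241
20–39: 17800 × 0.975 = 17355
40–59: 25200 × 0.97 = 24444
60+: 20400 × 0.915 + 21700 × 0.559 = 18666 + 12130 = 30796
Giving 10241 / 17355 / 24444 / 30796.
After projecting period 2:
Births: 17355 × 0.306 = 5311  |  24444 × 0.124 = 3031 → total 8342
20–39: 10241 × 0.975 = 9985
40–59: 17355 × 0.97 = 16834
60+: 24444 × 0.915 + 30796 × 0.559 = 22366 + 17215 = 39581
Giving 8342 / 9985 / 16834 / 39581.

39581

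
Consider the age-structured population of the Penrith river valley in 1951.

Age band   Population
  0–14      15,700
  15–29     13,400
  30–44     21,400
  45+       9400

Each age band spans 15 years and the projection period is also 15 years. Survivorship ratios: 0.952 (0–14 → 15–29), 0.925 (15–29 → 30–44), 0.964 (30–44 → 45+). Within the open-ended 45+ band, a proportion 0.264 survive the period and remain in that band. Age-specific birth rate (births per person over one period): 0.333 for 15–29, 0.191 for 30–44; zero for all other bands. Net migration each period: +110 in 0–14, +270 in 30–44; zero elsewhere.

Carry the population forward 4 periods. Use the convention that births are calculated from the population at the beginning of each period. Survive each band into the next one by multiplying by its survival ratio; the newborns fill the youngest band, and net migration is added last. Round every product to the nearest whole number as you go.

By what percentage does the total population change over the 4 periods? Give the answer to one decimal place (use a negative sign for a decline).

[period 1]
Births: 13400 * 0.333 = 4462  |  21400 * 0.191 = 4087 → total 8549
15–29: 15700 * 0.952 = 14946
30–44: 13400 * 0.925 = 12395
45+: 21400 * 0.964 + 9400 * 0.264 = 20630 + 2482 = 23112
Net migration: 0–14 + 110 → 8659; 30–44 + 270 → 12665
Population now: 0–14=8659, 15–29=14946, 30–44=12665, 45+=23112
[period 2]
Births: 14946 * 0.333 = 4977  |  12665 * 0.191 = 2419 → total 7396
15–29: 8659 * 0.952 = 8243
30–44: 14946 * 0.925 = 13825
45+: 12665 * 0.964 + 23112 * 0.264 = 12209 + 6102 = 18311
Net migration: 0–14 + 110 → 7506; 30–44 + 270 → 14095
Population now: 0–14=7506, 15–29=8243, 30–44=14095, 45+=18311
[period 3]
Births: 8243 * 0.333 = 2745  |  14095 * 0.191 = 2692 → total 5437
15–29: 7506 * 0.952 = 7146
30–44: 8243 * 0.925 = 7625
45+: 14095 * 0.964 + 18311 * 0.264 = 13588 + 4834 = 18422
Net migration: 0–14 + 110 → 5547; 30–44 + 270 → 7895
Population now: 0–14=5547, 15–29=7146, 30–44=7895, 45+=18422
[period 4]
Births: 7146 * 0.333 = 2380  |  7895 * 0.191 = 1508 → total 3888
15–29: 5547 * 0.952 = 5281
30–44: 7146 * 0.925 = 6610
45+: 7895 * 0.964 + 18422 * 0.264 = 7611 + 4863 = 12474
Net migration: 0–14 + 110 → 3998; 30–44 + 270 → 6880
Population now: 0–14=3998, 15–29=5281, 30–44=6880, 45+=12474
Total: 59900 → 28633; change = -31267; percentage change = -52.2%

-52.2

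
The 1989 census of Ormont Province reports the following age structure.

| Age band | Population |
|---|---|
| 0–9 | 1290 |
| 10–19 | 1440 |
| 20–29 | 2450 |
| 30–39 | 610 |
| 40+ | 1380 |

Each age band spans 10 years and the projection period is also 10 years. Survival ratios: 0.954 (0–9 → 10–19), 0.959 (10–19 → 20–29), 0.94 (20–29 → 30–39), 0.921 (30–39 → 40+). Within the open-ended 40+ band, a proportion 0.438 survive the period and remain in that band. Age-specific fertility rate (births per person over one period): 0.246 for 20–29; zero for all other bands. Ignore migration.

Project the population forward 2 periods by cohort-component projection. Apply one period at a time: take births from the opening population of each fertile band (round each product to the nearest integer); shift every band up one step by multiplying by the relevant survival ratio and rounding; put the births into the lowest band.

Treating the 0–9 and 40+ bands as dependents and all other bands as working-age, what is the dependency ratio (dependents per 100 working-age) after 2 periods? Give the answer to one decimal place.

Period 1:
Births: 2450 × 0.246 = 603
10–19: 1290 × 0.954 = 1231
20–29: 1440 × 0.959 = 1381
30–39: 2450 × 0.94 = 2303
40+: 610 × 0.921 + 1380 × 0.438 = 562 + 604 = 1166
→ [603, 1231, 1381, 2303, 1166]
Period 2:
Births: 1381 × 0.246 = 340
10–19: 603 × 0.954 = 575
20–29: 1231 × 0.959 = 1181
30–39: 1381 × 0.94 = 1298
40+: 2303 × 0.921 + 1166 × 0.438 = 2121 + 511 = 2632
→ [340, 575, 1181, 1298, 2632]
Dependents (band 0–9 + band 40+) = 340 + 2632 = 2972; working-age = 3054; ratio = 2972/3054 × 100 = 97.3

97.3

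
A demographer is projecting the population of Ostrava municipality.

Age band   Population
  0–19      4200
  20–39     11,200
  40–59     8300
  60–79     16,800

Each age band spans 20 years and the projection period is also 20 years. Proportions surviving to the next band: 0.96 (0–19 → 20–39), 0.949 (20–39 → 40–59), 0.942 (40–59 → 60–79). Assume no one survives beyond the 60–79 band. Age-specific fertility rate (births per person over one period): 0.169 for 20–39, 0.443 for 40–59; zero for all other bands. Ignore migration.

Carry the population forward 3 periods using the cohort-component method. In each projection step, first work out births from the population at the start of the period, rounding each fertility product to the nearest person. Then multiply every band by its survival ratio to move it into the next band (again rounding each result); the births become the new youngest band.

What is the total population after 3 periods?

16451

Numbering the groups 1..4 from youngest to oldest:
[period 1]
Births: 11200 × 0.169 = 1893 ; 8300 × 0.443 = 3677 — total 5570
Group 2: 4200 × 0.96 = 4032
Group 3: 11200 × 0.949 = 10629
Group 4: 8300 × 0.942 = 7819
End of period: [5570, 4032, 10629, 7819]
[period 2]
Births: 4032 × 0.169 = 681 ; 10629 × 0.443 = 4709 — total 5390
Group 2: 5570 × 0.96 = 5347
Group 3: 4032 × 0.949 = 3826
Group 4: 10629 × 0.942 = 10013
End of period: [5390, 5347, 3826, 10013]
[period 3]
Births: 5347 × 0.169 = 904 ; 3826 × 0.443 = 1695 — total 2599
Group 2: 5390 × 0.96 = 5174
Group 3: 5347 × 0.949 = 5074
Group 4: 3826 × 0.942 = 3604
End of period: [2599, 5174, 5074, 3604]
Total after period 3: 2599 + 5174 + 5074 + 3604 = 16451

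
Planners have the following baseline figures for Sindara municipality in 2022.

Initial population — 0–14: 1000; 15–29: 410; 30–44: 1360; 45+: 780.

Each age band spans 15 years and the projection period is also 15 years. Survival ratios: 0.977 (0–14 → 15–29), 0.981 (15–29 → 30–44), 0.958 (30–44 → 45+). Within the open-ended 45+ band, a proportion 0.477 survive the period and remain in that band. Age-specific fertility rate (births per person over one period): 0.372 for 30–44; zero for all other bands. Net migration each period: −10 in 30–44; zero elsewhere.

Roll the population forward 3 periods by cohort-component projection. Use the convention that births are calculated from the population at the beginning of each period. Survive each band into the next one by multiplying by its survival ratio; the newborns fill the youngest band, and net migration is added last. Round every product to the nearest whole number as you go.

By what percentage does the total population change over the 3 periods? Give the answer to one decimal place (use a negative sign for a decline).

— Period 1 —
Births: 1360 × 0.372 = 506
15–29: 1000 × 0.977 = 977
30–44: 410 × 0.981 = 402
45+: 1360 × 0.958 + 780 × 0.477 = 1303 + 372 = 1675
Net migration: 30–44 − 10 → 392
→ [506, 977, 392, 1675]
— Period 2 —
Births: 392 × 0.372 = 146
15–29: 506 × 0.977 = 494
30–44: 977 × 0.981 = 958
45+: 392 × 0.958 + 1675 × 0.477 = 376 + 799 = 1175
Net migration: 30–44 − 10 → 948
→ [146, 494, 948, 1175]
— Period 3 —
Births: 948 × 0.372 = 353
15–29: 146 × 0.977 = 143
30–44: 494 × 0.981 = 485
45+: 948 × 0.958 + 1175 × 0.477 = 908 + 560 = 1468
Net migration: 30–44 − 10 → 475
→ [353, 143, 475, 1468]
Total: 3550 → 2439; change = -1111; percentage change = -31.3%

-31.3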